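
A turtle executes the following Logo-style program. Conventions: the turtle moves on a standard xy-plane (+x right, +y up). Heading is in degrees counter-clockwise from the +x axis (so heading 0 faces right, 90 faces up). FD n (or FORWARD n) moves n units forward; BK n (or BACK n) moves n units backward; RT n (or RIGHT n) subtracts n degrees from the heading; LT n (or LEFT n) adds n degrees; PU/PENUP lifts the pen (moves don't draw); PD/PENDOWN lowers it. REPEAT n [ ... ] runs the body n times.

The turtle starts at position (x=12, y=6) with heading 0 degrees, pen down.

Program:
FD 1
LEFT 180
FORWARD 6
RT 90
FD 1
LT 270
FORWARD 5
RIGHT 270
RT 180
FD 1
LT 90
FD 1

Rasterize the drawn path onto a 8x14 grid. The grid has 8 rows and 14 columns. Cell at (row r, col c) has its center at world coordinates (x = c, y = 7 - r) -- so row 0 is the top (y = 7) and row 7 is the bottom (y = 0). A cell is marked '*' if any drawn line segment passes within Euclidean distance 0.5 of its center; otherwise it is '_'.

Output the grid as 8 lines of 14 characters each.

Answer: _______******_
_______*******
______________
______________
______________
______________
______________
______________

Derivation:
Segment 0: (12,6) -> (13,6)
Segment 1: (13,6) -> (7,6)
Segment 2: (7,6) -> (7,7)
Segment 3: (7,7) -> (12,7)
Segment 4: (12,7) -> (12,6)
Segment 5: (12,6) -> (13,6)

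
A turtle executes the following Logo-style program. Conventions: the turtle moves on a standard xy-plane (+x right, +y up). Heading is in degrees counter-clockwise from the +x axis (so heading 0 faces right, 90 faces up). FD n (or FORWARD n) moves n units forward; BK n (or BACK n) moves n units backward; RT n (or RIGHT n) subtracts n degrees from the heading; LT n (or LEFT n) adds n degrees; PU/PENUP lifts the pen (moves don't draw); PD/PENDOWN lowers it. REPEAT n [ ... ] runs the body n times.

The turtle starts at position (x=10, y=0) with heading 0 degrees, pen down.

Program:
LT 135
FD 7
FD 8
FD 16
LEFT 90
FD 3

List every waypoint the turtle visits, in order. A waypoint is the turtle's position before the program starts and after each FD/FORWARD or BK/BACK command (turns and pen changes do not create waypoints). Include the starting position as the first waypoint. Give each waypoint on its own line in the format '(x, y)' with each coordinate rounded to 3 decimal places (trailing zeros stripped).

Executing turtle program step by step:
Start: pos=(10,0), heading=0, pen down
LT 135: heading 0 -> 135
FD 7: (10,0) -> (5.05,4.95) [heading=135, draw]
FD 8: (5.05,4.95) -> (-0.607,10.607) [heading=135, draw]
FD 16: (-0.607,10.607) -> (-11.92,21.92) [heading=135, draw]
LT 90: heading 135 -> 225
FD 3: (-11.92,21.92) -> (-14.042,19.799) [heading=225, draw]
Final: pos=(-14.042,19.799), heading=225, 4 segment(s) drawn
Waypoints (5 total):
(10, 0)
(5.05, 4.95)
(-0.607, 10.607)
(-11.92, 21.92)
(-14.042, 19.799)

Answer: (10, 0)
(5.05, 4.95)
(-0.607, 10.607)
(-11.92, 21.92)
(-14.042, 19.799)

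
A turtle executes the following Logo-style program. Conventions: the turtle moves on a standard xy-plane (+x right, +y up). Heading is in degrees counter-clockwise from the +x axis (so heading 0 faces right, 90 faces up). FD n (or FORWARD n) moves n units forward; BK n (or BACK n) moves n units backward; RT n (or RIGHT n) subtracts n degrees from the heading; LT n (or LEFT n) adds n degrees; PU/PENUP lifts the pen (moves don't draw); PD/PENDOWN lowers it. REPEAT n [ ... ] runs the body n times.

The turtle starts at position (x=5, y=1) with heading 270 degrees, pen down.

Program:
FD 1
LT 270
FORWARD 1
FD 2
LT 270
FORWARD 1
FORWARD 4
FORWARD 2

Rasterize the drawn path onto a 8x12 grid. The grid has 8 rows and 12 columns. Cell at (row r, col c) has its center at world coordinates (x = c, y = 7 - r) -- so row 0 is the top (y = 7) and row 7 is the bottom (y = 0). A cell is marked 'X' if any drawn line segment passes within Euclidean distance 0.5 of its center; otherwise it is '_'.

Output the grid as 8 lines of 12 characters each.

Answer: __X_________
__X_________
__X_________
__X_________
__X_________
__X_________
__X__X______
__XXXX______

Derivation:
Segment 0: (5,1) -> (5,0)
Segment 1: (5,0) -> (4,0)
Segment 2: (4,0) -> (2,0)
Segment 3: (2,0) -> (2,1)
Segment 4: (2,1) -> (2,5)
Segment 5: (2,5) -> (2,7)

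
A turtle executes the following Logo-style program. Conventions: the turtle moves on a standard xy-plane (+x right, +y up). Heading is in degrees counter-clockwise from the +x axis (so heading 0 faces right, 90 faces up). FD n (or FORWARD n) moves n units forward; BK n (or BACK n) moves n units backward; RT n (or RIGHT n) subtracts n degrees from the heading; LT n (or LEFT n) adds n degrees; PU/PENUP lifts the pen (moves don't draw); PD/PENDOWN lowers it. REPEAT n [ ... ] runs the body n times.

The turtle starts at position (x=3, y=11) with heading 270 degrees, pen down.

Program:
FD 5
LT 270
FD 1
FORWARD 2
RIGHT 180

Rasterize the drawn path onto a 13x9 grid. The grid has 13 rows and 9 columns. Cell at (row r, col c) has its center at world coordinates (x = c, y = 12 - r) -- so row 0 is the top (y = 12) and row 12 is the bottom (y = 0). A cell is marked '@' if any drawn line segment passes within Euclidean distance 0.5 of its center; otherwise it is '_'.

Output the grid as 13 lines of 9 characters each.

Answer: _________
___@_____
___@_____
___@_____
___@_____
___@_____
@@@@_____
_________
_________
_________
_________
_________
_________

Derivation:
Segment 0: (3,11) -> (3,6)
Segment 1: (3,6) -> (2,6)
Segment 2: (2,6) -> (-0,6)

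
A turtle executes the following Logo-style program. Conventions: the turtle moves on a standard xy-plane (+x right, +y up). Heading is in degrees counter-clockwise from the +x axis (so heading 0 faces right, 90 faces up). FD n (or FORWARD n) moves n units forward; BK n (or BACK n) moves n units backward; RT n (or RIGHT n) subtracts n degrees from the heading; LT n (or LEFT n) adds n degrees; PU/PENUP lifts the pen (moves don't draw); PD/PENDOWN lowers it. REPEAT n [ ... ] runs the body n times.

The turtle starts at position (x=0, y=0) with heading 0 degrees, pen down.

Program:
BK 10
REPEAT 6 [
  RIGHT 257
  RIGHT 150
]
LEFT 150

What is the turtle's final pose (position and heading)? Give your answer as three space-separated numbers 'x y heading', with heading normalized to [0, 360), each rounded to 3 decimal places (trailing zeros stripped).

Executing turtle program step by step:
Start: pos=(0,0), heading=0, pen down
BK 10: (0,0) -> (-10,0) [heading=0, draw]
REPEAT 6 [
  -- iteration 1/6 --
  RT 257: heading 0 -> 103
  RT 150: heading 103 -> 313
  -- iteration 2/6 --
  RT 257: heading 313 -> 56
  RT 150: heading 56 -> 266
  -- iteration 3/6 --
  RT 257: heading 266 -> 9
  RT 150: heading 9 -> 219
  -- iteration 4/6 --
  RT 257: heading 219 -> 322
  RT 150: heading 322 -> 172
  -- iteration 5/6 --
  RT 257: heading 172 -> 275
  RT 150: heading 275 -> 125
  -- iteration 6/6 --
  RT 257: heading 125 -> 228
  RT 150: heading 228 -> 78
]
LT 150: heading 78 -> 228
Final: pos=(-10,0), heading=228, 1 segment(s) drawn

Answer: -10 0 228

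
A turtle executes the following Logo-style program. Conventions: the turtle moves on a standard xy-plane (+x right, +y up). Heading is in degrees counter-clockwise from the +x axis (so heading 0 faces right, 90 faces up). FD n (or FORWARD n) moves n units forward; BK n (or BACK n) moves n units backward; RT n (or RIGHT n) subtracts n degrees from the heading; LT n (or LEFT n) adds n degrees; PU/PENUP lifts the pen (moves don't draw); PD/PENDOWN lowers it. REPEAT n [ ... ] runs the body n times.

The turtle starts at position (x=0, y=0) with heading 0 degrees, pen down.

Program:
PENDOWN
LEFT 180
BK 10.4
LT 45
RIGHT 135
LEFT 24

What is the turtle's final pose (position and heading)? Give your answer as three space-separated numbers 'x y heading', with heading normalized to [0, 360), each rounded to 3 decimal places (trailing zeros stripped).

Answer: 10.4 0 114

Derivation:
Executing turtle program step by step:
Start: pos=(0,0), heading=0, pen down
PD: pen down
LT 180: heading 0 -> 180
BK 10.4: (0,0) -> (10.4,0) [heading=180, draw]
LT 45: heading 180 -> 225
RT 135: heading 225 -> 90
LT 24: heading 90 -> 114
Final: pos=(10.4,0), heading=114, 1 segment(s) drawn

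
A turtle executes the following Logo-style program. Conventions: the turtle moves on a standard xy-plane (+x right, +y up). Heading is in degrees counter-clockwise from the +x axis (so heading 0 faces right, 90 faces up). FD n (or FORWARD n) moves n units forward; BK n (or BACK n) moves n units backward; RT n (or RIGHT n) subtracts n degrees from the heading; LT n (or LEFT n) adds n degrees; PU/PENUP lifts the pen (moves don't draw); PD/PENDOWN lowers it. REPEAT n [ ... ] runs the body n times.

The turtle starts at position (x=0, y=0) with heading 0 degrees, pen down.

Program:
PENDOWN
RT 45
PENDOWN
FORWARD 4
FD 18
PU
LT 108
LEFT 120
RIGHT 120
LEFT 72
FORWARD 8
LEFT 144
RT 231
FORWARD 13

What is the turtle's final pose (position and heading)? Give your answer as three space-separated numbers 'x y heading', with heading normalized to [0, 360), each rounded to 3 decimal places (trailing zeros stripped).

Executing turtle program step by step:
Start: pos=(0,0), heading=0, pen down
PD: pen down
RT 45: heading 0 -> 315
PD: pen down
FD 4: (0,0) -> (2.828,-2.828) [heading=315, draw]
FD 18: (2.828,-2.828) -> (15.556,-15.556) [heading=315, draw]
PU: pen up
LT 108: heading 315 -> 63
LT 120: heading 63 -> 183
RT 120: heading 183 -> 63
LT 72: heading 63 -> 135
FD 8: (15.556,-15.556) -> (9.899,-9.899) [heading=135, move]
LT 144: heading 135 -> 279
RT 231: heading 279 -> 48
FD 13: (9.899,-9.899) -> (18.598,-0.239) [heading=48, move]
Final: pos=(18.598,-0.239), heading=48, 2 segment(s) drawn

Answer: 18.598 -0.239 48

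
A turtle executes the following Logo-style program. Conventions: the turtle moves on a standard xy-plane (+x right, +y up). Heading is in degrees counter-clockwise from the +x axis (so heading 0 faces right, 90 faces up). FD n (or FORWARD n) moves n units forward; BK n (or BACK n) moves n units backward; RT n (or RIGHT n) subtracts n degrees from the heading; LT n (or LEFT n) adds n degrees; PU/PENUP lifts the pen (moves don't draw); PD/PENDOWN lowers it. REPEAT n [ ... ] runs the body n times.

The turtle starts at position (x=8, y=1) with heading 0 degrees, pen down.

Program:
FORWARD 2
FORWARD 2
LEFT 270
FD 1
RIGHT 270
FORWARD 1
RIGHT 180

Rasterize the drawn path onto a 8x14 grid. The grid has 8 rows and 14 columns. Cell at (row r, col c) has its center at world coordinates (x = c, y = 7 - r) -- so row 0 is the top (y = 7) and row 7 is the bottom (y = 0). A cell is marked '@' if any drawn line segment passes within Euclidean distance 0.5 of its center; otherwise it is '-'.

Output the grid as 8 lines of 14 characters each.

Answer: --------------
--------------
--------------
--------------
--------------
--------------
--------@@@@@-
------------@@

Derivation:
Segment 0: (8,1) -> (10,1)
Segment 1: (10,1) -> (12,1)
Segment 2: (12,1) -> (12,0)
Segment 3: (12,0) -> (13,0)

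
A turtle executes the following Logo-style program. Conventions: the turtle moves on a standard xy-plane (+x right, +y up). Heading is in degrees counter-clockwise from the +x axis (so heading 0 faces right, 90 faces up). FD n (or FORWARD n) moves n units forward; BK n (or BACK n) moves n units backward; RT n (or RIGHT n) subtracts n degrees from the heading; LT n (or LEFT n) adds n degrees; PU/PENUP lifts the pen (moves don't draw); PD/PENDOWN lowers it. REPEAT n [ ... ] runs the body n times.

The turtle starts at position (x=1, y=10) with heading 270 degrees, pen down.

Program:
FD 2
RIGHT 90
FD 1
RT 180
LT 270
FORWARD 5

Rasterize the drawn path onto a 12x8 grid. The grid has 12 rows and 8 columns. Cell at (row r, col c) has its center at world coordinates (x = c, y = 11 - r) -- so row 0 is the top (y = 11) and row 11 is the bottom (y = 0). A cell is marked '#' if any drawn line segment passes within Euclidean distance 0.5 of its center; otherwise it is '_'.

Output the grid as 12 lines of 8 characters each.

Answer: ________
_#______
_#______
##______
#_______
#_______
#_______
#_______
#_______
________
________
________

Derivation:
Segment 0: (1,10) -> (1,8)
Segment 1: (1,8) -> (-0,8)
Segment 2: (-0,8) -> (-0,3)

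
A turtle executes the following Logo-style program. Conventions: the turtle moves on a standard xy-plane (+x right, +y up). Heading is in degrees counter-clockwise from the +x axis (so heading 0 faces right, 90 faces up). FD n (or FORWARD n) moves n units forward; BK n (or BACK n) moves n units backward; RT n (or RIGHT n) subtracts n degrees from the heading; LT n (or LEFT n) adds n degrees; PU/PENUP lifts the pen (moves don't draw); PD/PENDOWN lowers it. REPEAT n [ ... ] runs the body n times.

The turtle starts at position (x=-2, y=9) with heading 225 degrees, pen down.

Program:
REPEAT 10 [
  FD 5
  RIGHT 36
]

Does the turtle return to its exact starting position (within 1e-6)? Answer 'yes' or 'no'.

Executing turtle program step by step:
Start: pos=(-2,9), heading=225, pen down
REPEAT 10 [
  -- iteration 1/10 --
  FD 5: (-2,9) -> (-5.536,5.464) [heading=225, draw]
  RT 36: heading 225 -> 189
  -- iteration 2/10 --
  FD 5: (-5.536,5.464) -> (-10.474,4.682) [heading=189, draw]
  RT 36: heading 189 -> 153
  -- iteration 3/10 --
  FD 5: (-10.474,4.682) -> (-14.929,6.952) [heading=153, draw]
  RT 36: heading 153 -> 117
  -- iteration 4/10 --
  FD 5: (-14.929,6.952) -> (-17.199,11.407) [heading=117, draw]
  RT 36: heading 117 -> 81
  -- iteration 5/10 --
  FD 5: (-17.199,11.407) -> (-16.417,16.346) [heading=81, draw]
  RT 36: heading 81 -> 45
  -- iteration 6/10 --
  FD 5: (-16.417,16.346) -> (-12.881,19.881) [heading=45, draw]
  RT 36: heading 45 -> 9
  -- iteration 7/10 --
  FD 5: (-12.881,19.881) -> (-7.943,20.663) [heading=9, draw]
  RT 36: heading 9 -> 333
  -- iteration 8/10 --
  FD 5: (-7.943,20.663) -> (-3.488,18.393) [heading=333, draw]
  RT 36: heading 333 -> 297
  -- iteration 9/10 --
  FD 5: (-3.488,18.393) -> (-1.218,13.938) [heading=297, draw]
  RT 36: heading 297 -> 261
  -- iteration 10/10 --
  FD 5: (-1.218,13.938) -> (-2,9) [heading=261, draw]
  RT 36: heading 261 -> 225
]
Final: pos=(-2,9), heading=225, 10 segment(s) drawn

Start position: (-2, 9)
Final position: (-2, 9)
Distance = 0; < 1e-6 -> CLOSED

Answer: yes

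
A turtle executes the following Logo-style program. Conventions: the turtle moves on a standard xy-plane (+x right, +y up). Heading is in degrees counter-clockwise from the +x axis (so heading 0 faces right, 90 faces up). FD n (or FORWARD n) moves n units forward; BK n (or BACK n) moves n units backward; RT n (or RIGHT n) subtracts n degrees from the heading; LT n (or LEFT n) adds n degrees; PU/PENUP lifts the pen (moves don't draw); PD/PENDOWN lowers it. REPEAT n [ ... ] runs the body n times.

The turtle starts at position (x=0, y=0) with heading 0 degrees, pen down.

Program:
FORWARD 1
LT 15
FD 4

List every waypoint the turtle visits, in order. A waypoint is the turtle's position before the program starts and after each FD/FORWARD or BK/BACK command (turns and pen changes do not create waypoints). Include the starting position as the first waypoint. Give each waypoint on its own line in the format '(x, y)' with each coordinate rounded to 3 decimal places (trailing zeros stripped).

Answer: (0, 0)
(1, 0)
(4.864, 1.035)

Derivation:
Executing turtle program step by step:
Start: pos=(0,0), heading=0, pen down
FD 1: (0,0) -> (1,0) [heading=0, draw]
LT 15: heading 0 -> 15
FD 4: (1,0) -> (4.864,1.035) [heading=15, draw]
Final: pos=(4.864,1.035), heading=15, 2 segment(s) drawn
Waypoints (3 total):
(0, 0)
(1, 0)
(4.864, 1.035)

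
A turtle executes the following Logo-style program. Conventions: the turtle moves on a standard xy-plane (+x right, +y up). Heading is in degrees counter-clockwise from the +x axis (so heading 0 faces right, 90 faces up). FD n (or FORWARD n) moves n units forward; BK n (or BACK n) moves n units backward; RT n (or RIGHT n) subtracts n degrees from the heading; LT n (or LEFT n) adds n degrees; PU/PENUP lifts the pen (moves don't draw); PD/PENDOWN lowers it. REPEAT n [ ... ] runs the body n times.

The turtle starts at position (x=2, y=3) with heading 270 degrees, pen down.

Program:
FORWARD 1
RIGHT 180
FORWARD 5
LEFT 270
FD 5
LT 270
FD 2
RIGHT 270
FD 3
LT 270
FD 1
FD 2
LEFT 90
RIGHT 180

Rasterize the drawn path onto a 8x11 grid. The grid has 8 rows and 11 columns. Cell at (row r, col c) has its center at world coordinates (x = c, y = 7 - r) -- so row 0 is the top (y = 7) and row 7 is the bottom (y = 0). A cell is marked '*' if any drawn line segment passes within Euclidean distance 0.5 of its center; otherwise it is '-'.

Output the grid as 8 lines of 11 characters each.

Answer: --******---
--*----*---
--*----****
--*-------*
--*-------*
--*-------*
-----------
-----------

Derivation:
Segment 0: (2,3) -> (2,2)
Segment 1: (2,2) -> (2,7)
Segment 2: (2,7) -> (7,7)
Segment 3: (7,7) -> (7,5)
Segment 4: (7,5) -> (10,5)
Segment 5: (10,5) -> (10,4)
Segment 6: (10,4) -> (10,2)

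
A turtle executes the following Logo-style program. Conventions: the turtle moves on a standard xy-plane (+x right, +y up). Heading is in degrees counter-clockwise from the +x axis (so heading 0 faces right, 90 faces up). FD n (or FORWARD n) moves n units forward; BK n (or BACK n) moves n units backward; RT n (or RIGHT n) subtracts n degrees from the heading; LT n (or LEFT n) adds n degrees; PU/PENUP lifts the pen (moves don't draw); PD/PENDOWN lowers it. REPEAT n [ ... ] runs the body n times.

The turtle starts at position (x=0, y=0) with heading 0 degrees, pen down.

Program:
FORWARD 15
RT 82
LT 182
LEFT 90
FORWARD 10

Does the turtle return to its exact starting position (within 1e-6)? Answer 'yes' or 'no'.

Executing turtle program step by step:
Start: pos=(0,0), heading=0, pen down
FD 15: (0,0) -> (15,0) [heading=0, draw]
RT 82: heading 0 -> 278
LT 182: heading 278 -> 100
LT 90: heading 100 -> 190
FD 10: (15,0) -> (5.152,-1.736) [heading=190, draw]
Final: pos=(5.152,-1.736), heading=190, 2 segment(s) drawn

Start position: (0, 0)
Final position: (5.152, -1.736)
Distance = 5.437; >= 1e-6 -> NOT closed

Answer: no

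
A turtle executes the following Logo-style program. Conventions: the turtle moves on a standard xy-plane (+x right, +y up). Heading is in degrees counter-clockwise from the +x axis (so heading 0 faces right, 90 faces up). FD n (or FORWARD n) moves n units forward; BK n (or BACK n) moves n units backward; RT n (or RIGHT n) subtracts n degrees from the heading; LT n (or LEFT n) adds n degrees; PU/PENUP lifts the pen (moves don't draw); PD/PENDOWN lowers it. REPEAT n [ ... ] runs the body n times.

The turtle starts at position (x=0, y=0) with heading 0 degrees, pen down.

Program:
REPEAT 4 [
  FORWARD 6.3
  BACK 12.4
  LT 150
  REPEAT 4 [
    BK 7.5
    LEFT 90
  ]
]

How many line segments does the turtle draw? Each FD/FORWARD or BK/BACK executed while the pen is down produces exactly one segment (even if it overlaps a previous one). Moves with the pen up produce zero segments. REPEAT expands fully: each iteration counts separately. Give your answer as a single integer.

Answer: 24

Derivation:
Executing turtle program step by step:
Start: pos=(0,0), heading=0, pen down
REPEAT 4 [
  -- iteration 1/4 --
  FD 6.3: (0,0) -> (6.3,0) [heading=0, draw]
  BK 12.4: (6.3,0) -> (-6.1,0) [heading=0, draw]
  LT 150: heading 0 -> 150
  REPEAT 4 [
    -- iteration 1/4 --
    BK 7.5: (-6.1,0) -> (0.395,-3.75) [heading=150, draw]
    LT 90: heading 150 -> 240
    -- iteration 2/4 --
    BK 7.5: (0.395,-3.75) -> (4.145,2.745) [heading=240, draw]
    LT 90: heading 240 -> 330
    -- iteration 3/4 --
    BK 7.5: (4.145,2.745) -> (-2.35,6.495) [heading=330, draw]
    LT 90: heading 330 -> 60
    -- iteration 4/4 --
    BK 7.5: (-2.35,6.495) -> (-6.1,0) [heading=60, draw]
    LT 90: heading 60 -> 150
  ]
  -- iteration 2/4 --
  FD 6.3: (-6.1,0) -> (-11.556,3.15) [heading=150, draw]
  BK 12.4: (-11.556,3.15) -> (-0.817,-3.05) [heading=150, draw]
  LT 150: heading 150 -> 300
  REPEAT 4 [
    -- iteration 1/4 --
    BK 7.5: (-0.817,-3.05) -> (-4.567,3.445) [heading=300, draw]
    LT 90: heading 300 -> 30
    -- iteration 2/4 --
    BK 7.5: (-4.567,3.445) -> (-11.062,-0.305) [heading=30, draw]
    LT 90: heading 30 -> 120
    -- iteration 3/4 --
    BK 7.5: (-11.062,-0.305) -> (-7.312,-6.8) [heading=120, draw]
    LT 90: heading 120 -> 210
    -- iteration 4/4 --
    BK 7.5: (-7.312,-6.8) -> (-0.817,-3.05) [heading=210, draw]
    LT 90: heading 210 -> 300
  ]
  -- iteration 3/4 --
  FD 6.3: (-0.817,-3.05) -> (2.333,-8.506) [heading=300, draw]
  BK 12.4: (2.333,-8.506) -> (-3.867,2.233) [heading=300, draw]
  LT 150: heading 300 -> 90
  REPEAT 4 [
    -- iteration 1/4 --
    BK 7.5: (-3.867,2.233) -> (-3.867,-5.267) [heading=90, draw]
    LT 90: heading 90 -> 180
    -- iteration 2/4 --
    BK 7.5: (-3.867,-5.267) -> (3.633,-5.267) [heading=180, draw]
    LT 90: heading 180 -> 270
    -- iteration 3/4 --
    BK 7.5: (3.633,-5.267) -> (3.633,2.233) [heading=270, draw]
    LT 90: heading 270 -> 0
    -- iteration 4/4 --
    BK 7.5: (3.633,2.233) -> (-3.867,2.233) [heading=0, draw]
    LT 90: heading 0 -> 90
  ]
  -- iteration 4/4 --
  FD 6.3: (-3.867,2.233) -> (-3.867,8.533) [heading=90, draw]
  BK 12.4: (-3.867,8.533) -> (-3.867,-3.867) [heading=90, draw]
  LT 150: heading 90 -> 240
  REPEAT 4 [
    -- iteration 1/4 --
    BK 7.5: (-3.867,-3.867) -> (-0.117,2.628) [heading=240, draw]
    LT 90: heading 240 -> 330
    -- iteration 2/4 --
    BK 7.5: (-0.117,2.628) -> (-6.612,6.378) [heading=330, draw]
    LT 90: heading 330 -> 60
    -- iteration 3/4 --
    BK 7.5: (-6.612,6.378) -> (-10.362,-0.117) [heading=60, draw]
    LT 90: heading 60 -> 150
    -- iteration 4/4 --
    BK 7.5: (-10.362,-0.117) -> (-3.867,-3.867) [heading=150, draw]
    LT 90: heading 150 -> 240
  ]
]
Final: pos=(-3.867,-3.867), heading=240, 24 segment(s) drawn
Segments drawn: 24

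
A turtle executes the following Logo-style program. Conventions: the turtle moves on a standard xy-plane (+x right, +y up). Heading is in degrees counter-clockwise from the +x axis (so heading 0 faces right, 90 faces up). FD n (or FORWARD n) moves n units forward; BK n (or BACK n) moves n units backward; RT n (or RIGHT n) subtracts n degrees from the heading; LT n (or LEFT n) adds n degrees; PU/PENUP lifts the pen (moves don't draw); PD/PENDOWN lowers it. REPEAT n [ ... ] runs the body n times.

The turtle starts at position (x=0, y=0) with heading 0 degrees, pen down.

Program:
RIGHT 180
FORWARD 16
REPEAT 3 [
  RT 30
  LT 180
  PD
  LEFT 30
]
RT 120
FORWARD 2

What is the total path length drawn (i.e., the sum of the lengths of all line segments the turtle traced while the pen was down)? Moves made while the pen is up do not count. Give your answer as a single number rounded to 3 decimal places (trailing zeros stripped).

Answer: 18

Derivation:
Executing turtle program step by step:
Start: pos=(0,0), heading=0, pen down
RT 180: heading 0 -> 180
FD 16: (0,0) -> (-16,0) [heading=180, draw]
REPEAT 3 [
  -- iteration 1/3 --
  RT 30: heading 180 -> 150
  LT 180: heading 150 -> 330
  PD: pen down
  LT 30: heading 330 -> 0
  -- iteration 2/3 --
  RT 30: heading 0 -> 330
  LT 180: heading 330 -> 150
  PD: pen down
  LT 30: heading 150 -> 180
  -- iteration 3/3 --
  RT 30: heading 180 -> 150
  LT 180: heading 150 -> 330
  PD: pen down
  LT 30: heading 330 -> 0
]
RT 120: heading 0 -> 240
FD 2: (-16,0) -> (-17,-1.732) [heading=240, draw]
Final: pos=(-17,-1.732), heading=240, 2 segment(s) drawn

Segment lengths:
  seg 1: (0,0) -> (-16,0), length = 16
  seg 2: (-16,0) -> (-17,-1.732), length = 2
Total = 18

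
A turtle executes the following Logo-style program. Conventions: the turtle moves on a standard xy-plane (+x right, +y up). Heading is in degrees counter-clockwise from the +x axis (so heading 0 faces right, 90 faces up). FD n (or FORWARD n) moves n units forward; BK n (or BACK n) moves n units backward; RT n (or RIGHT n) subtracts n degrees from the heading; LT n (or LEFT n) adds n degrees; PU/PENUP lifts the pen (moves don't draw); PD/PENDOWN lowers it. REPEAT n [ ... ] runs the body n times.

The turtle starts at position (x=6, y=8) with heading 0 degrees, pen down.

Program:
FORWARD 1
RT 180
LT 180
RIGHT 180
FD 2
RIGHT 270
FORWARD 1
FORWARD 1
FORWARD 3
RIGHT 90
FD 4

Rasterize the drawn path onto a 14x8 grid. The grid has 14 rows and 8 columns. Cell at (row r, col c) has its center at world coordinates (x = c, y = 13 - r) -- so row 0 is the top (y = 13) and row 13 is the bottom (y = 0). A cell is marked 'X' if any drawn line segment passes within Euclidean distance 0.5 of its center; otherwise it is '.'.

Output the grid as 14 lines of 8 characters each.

Answer: ........
........
........
........
........
.....XXX
.....X..
.....X..
.....X..
.....X..
.XXXXX..
........
........
........

Derivation:
Segment 0: (6,8) -> (7,8)
Segment 1: (7,8) -> (5,8)
Segment 2: (5,8) -> (5,7)
Segment 3: (5,7) -> (5,6)
Segment 4: (5,6) -> (5,3)
Segment 5: (5,3) -> (1,3)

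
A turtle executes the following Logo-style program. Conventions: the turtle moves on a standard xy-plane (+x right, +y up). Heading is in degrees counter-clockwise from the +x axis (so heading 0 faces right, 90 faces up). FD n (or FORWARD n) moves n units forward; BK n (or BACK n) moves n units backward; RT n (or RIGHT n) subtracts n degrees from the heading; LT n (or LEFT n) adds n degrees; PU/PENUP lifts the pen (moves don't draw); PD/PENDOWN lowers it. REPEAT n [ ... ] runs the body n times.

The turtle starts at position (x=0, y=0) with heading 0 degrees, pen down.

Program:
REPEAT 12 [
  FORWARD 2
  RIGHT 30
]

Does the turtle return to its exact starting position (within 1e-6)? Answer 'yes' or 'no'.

Executing turtle program step by step:
Start: pos=(0,0), heading=0, pen down
REPEAT 12 [
  -- iteration 1/12 --
  FD 2: (0,0) -> (2,0) [heading=0, draw]
  RT 30: heading 0 -> 330
  -- iteration 2/12 --
  FD 2: (2,0) -> (3.732,-1) [heading=330, draw]
  RT 30: heading 330 -> 300
  -- iteration 3/12 --
  FD 2: (3.732,-1) -> (4.732,-2.732) [heading=300, draw]
  RT 30: heading 300 -> 270
  -- iteration 4/12 --
  FD 2: (4.732,-2.732) -> (4.732,-4.732) [heading=270, draw]
  RT 30: heading 270 -> 240
  -- iteration 5/12 --
  FD 2: (4.732,-4.732) -> (3.732,-6.464) [heading=240, draw]
  RT 30: heading 240 -> 210
  -- iteration 6/12 --
  FD 2: (3.732,-6.464) -> (2,-7.464) [heading=210, draw]
  RT 30: heading 210 -> 180
  -- iteration 7/12 --
  FD 2: (2,-7.464) -> (0,-7.464) [heading=180, draw]
  RT 30: heading 180 -> 150
  -- iteration 8/12 --
  FD 2: (0,-7.464) -> (-1.732,-6.464) [heading=150, draw]
  RT 30: heading 150 -> 120
  -- iteration 9/12 --
  FD 2: (-1.732,-6.464) -> (-2.732,-4.732) [heading=120, draw]
  RT 30: heading 120 -> 90
  -- iteration 10/12 --
  FD 2: (-2.732,-4.732) -> (-2.732,-2.732) [heading=90, draw]
  RT 30: heading 90 -> 60
  -- iteration 11/12 --
  FD 2: (-2.732,-2.732) -> (-1.732,-1) [heading=60, draw]
  RT 30: heading 60 -> 30
  -- iteration 12/12 --
  FD 2: (-1.732,-1) -> (0,0) [heading=30, draw]
  RT 30: heading 30 -> 0
]
Final: pos=(0,0), heading=0, 12 segment(s) drawn

Start position: (0, 0)
Final position: (0, 0)
Distance = 0; < 1e-6 -> CLOSED

Answer: yes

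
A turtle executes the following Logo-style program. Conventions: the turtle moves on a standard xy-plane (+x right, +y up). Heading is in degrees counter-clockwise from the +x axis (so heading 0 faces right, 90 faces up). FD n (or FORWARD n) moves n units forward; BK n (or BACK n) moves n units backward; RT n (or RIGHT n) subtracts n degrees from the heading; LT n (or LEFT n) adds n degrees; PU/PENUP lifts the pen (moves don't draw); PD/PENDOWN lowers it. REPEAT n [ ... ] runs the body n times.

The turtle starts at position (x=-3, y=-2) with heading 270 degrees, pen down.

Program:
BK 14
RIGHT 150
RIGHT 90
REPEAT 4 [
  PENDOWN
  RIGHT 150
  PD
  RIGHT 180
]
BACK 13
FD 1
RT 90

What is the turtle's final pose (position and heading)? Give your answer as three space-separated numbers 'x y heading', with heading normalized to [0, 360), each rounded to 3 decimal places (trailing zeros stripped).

Executing turtle program step by step:
Start: pos=(-3,-2), heading=270, pen down
BK 14: (-3,-2) -> (-3,12) [heading=270, draw]
RT 150: heading 270 -> 120
RT 90: heading 120 -> 30
REPEAT 4 [
  -- iteration 1/4 --
  PD: pen down
  RT 150: heading 30 -> 240
  PD: pen down
  RT 180: heading 240 -> 60
  -- iteration 2/4 --
  PD: pen down
  RT 150: heading 60 -> 270
  PD: pen down
  RT 180: heading 270 -> 90
  -- iteration 3/4 --
  PD: pen down
  RT 150: heading 90 -> 300
  PD: pen down
  RT 180: heading 300 -> 120
  -- iteration 4/4 --
  PD: pen down
  RT 150: heading 120 -> 330
  PD: pen down
  RT 180: heading 330 -> 150
]
BK 13: (-3,12) -> (8.258,5.5) [heading=150, draw]
FD 1: (8.258,5.5) -> (7.392,6) [heading=150, draw]
RT 90: heading 150 -> 60
Final: pos=(7.392,6), heading=60, 3 segment(s) drawn

Answer: 7.392 6 60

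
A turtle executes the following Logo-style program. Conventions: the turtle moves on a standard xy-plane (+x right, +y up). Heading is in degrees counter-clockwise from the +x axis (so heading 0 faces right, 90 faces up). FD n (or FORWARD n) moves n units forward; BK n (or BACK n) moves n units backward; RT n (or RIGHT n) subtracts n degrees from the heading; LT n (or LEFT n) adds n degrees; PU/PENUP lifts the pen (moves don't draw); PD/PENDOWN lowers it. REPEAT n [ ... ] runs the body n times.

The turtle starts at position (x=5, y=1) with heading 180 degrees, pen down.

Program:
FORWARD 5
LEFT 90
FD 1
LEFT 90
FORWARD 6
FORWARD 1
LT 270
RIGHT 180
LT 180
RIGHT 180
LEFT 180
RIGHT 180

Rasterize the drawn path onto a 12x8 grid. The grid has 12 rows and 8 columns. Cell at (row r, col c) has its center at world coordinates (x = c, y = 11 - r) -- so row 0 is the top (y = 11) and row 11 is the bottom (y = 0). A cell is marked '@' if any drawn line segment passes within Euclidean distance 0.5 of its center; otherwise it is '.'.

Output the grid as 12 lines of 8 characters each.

Segment 0: (5,1) -> (0,1)
Segment 1: (0,1) -> (-0,0)
Segment 2: (-0,0) -> (6,-0)
Segment 3: (6,-0) -> (7,-0)

Answer: ........
........
........
........
........
........
........
........
........
........
@@@@@@..
@@@@@@@@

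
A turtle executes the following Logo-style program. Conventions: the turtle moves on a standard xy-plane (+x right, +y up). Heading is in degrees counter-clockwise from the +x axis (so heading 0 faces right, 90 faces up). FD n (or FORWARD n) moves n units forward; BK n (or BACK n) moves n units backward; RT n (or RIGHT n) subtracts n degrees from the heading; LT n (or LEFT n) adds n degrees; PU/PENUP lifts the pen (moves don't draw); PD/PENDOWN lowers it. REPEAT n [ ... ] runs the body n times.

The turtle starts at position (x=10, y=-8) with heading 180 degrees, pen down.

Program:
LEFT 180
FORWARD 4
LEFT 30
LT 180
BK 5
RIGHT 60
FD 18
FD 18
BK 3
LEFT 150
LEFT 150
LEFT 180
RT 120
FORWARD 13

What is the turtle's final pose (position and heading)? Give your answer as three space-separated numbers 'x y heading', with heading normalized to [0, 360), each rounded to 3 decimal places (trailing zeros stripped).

Answer: -21.507 17.5 150

Derivation:
Executing turtle program step by step:
Start: pos=(10,-8), heading=180, pen down
LT 180: heading 180 -> 0
FD 4: (10,-8) -> (14,-8) [heading=0, draw]
LT 30: heading 0 -> 30
LT 180: heading 30 -> 210
BK 5: (14,-8) -> (18.33,-5.5) [heading=210, draw]
RT 60: heading 210 -> 150
FD 18: (18.33,-5.5) -> (2.742,3.5) [heading=150, draw]
FD 18: (2.742,3.5) -> (-12.847,12.5) [heading=150, draw]
BK 3: (-12.847,12.5) -> (-10.249,11) [heading=150, draw]
LT 150: heading 150 -> 300
LT 150: heading 300 -> 90
LT 180: heading 90 -> 270
RT 120: heading 270 -> 150
FD 13: (-10.249,11) -> (-21.507,17.5) [heading=150, draw]
Final: pos=(-21.507,17.5), heading=150, 6 segment(s) drawn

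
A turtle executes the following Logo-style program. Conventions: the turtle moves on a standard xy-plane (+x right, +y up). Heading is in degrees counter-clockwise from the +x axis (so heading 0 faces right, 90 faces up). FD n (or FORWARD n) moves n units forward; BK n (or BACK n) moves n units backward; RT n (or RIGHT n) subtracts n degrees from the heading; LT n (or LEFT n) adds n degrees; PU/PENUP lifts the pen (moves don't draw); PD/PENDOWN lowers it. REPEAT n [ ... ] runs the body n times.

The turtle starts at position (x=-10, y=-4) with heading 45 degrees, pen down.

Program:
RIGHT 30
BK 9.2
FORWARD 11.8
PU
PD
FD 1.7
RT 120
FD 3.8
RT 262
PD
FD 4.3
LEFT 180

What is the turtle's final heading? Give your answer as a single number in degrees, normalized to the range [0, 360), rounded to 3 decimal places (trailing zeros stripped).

Executing turtle program step by step:
Start: pos=(-10,-4), heading=45, pen down
RT 30: heading 45 -> 15
BK 9.2: (-10,-4) -> (-18.887,-6.381) [heading=15, draw]
FD 11.8: (-18.887,-6.381) -> (-7.489,-3.327) [heading=15, draw]
PU: pen up
PD: pen down
FD 1.7: (-7.489,-3.327) -> (-5.847,-2.887) [heading=15, draw]
RT 120: heading 15 -> 255
FD 3.8: (-5.847,-2.887) -> (-6.83,-6.558) [heading=255, draw]
RT 262: heading 255 -> 353
PD: pen down
FD 4.3: (-6.83,-6.558) -> (-2.562,-7.082) [heading=353, draw]
LT 180: heading 353 -> 173
Final: pos=(-2.562,-7.082), heading=173, 5 segment(s) drawn

Answer: 173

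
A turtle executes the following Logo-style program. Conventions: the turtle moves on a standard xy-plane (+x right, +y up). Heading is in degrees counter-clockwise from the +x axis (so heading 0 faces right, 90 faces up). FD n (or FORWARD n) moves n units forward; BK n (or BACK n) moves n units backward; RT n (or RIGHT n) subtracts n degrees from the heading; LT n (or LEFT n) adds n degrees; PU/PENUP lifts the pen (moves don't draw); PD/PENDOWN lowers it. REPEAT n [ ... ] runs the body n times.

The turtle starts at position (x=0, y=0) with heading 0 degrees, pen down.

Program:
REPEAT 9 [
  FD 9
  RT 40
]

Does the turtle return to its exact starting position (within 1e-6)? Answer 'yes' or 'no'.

Executing turtle program step by step:
Start: pos=(0,0), heading=0, pen down
REPEAT 9 [
  -- iteration 1/9 --
  FD 9: (0,0) -> (9,0) [heading=0, draw]
  RT 40: heading 0 -> 320
  -- iteration 2/9 --
  FD 9: (9,0) -> (15.894,-5.785) [heading=320, draw]
  RT 40: heading 320 -> 280
  -- iteration 3/9 --
  FD 9: (15.894,-5.785) -> (17.457,-14.648) [heading=280, draw]
  RT 40: heading 280 -> 240
  -- iteration 4/9 --
  FD 9: (17.457,-14.648) -> (12.957,-22.443) [heading=240, draw]
  RT 40: heading 240 -> 200
  -- iteration 5/9 --
  FD 9: (12.957,-22.443) -> (4.5,-25.521) [heading=200, draw]
  RT 40: heading 200 -> 160
  -- iteration 6/9 --
  FD 9: (4.5,-25.521) -> (-3.957,-22.443) [heading=160, draw]
  RT 40: heading 160 -> 120
  -- iteration 7/9 --
  FD 9: (-3.957,-22.443) -> (-8.457,-14.648) [heading=120, draw]
  RT 40: heading 120 -> 80
  -- iteration 8/9 --
  FD 9: (-8.457,-14.648) -> (-6.894,-5.785) [heading=80, draw]
  RT 40: heading 80 -> 40
  -- iteration 9/9 --
  FD 9: (-6.894,-5.785) -> (0,0) [heading=40, draw]
  RT 40: heading 40 -> 0
]
Final: pos=(0,0), heading=0, 9 segment(s) drawn

Start position: (0, 0)
Final position: (0, 0)
Distance = 0; < 1e-6 -> CLOSED

Answer: yes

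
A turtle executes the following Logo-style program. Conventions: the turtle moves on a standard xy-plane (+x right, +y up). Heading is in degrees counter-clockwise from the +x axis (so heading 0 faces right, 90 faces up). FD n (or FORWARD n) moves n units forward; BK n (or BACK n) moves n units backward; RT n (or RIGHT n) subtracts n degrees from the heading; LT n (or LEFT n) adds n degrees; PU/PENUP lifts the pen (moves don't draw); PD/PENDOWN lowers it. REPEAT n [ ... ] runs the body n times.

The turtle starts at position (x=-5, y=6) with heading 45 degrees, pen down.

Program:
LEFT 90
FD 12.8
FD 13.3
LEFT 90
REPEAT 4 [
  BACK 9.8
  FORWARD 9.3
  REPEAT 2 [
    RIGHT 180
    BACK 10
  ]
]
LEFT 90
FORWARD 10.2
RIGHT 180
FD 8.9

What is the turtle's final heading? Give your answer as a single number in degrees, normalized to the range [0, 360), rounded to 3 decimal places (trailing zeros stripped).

Executing turtle program step by step:
Start: pos=(-5,6), heading=45, pen down
LT 90: heading 45 -> 135
FD 12.8: (-5,6) -> (-14.051,15.051) [heading=135, draw]
FD 13.3: (-14.051,15.051) -> (-23.455,24.455) [heading=135, draw]
LT 90: heading 135 -> 225
REPEAT 4 [
  -- iteration 1/4 --
  BK 9.8: (-23.455,24.455) -> (-16.526,31.385) [heading=225, draw]
  FD 9.3: (-16.526,31.385) -> (-23.102,24.809) [heading=225, draw]
  REPEAT 2 [
    -- iteration 1/2 --
    RT 180: heading 225 -> 45
    BK 10: (-23.102,24.809) -> (-30.173,17.738) [heading=45, draw]
    -- iteration 2/2 --
    RT 180: heading 45 -> 225
    BK 10: (-30.173,17.738) -> (-23.102,24.809) [heading=225, draw]
  ]
  -- iteration 2/4 --
  BK 9.8: (-23.102,24.809) -> (-16.172,31.739) [heading=225, draw]
  FD 9.3: (-16.172,31.739) -> (-22.748,25.163) [heading=225, draw]
  REPEAT 2 [
    -- iteration 1/2 --
    RT 180: heading 225 -> 45
    BK 10: (-22.748,25.163) -> (-29.819,18.092) [heading=45, draw]
    -- iteration 2/2 --
    RT 180: heading 45 -> 225
    BK 10: (-29.819,18.092) -> (-22.748,25.163) [heading=225, draw]
  ]
  -- iteration 3/4 --
  BK 9.8: (-22.748,25.163) -> (-15.819,32.092) [heading=225, draw]
  FD 9.3: (-15.819,32.092) -> (-22.395,25.516) [heading=225, draw]
  REPEAT 2 [
    -- iteration 1/2 --
    RT 180: heading 225 -> 45
    BK 10: (-22.395,25.516) -> (-29.466,18.445) [heading=45, draw]
    -- iteration 2/2 --
    RT 180: heading 45 -> 225
    BK 10: (-29.466,18.445) -> (-22.395,25.516) [heading=225, draw]
  ]
  -- iteration 4/4 --
  BK 9.8: (-22.395,25.516) -> (-15.465,32.446) [heading=225, draw]
  FD 9.3: (-15.465,32.446) -> (-22.041,25.87) [heading=225, draw]
  REPEAT 2 [
    -- iteration 1/2 --
    RT 180: heading 225 -> 45
    BK 10: (-22.041,25.87) -> (-29.112,18.799) [heading=45, draw]
    -- iteration 2/2 --
    RT 180: heading 45 -> 225
    BK 10: (-29.112,18.799) -> (-22.041,25.87) [heading=225, draw]
  ]
]
LT 90: heading 225 -> 315
FD 10.2: (-22.041,25.87) -> (-14.829,18.657) [heading=315, draw]
RT 180: heading 315 -> 135
FD 8.9: (-14.829,18.657) -> (-21.122,24.95) [heading=135, draw]
Final: pos=(-21.122,24.95), heading=135, 20 segment(s) drawn

Answer: 135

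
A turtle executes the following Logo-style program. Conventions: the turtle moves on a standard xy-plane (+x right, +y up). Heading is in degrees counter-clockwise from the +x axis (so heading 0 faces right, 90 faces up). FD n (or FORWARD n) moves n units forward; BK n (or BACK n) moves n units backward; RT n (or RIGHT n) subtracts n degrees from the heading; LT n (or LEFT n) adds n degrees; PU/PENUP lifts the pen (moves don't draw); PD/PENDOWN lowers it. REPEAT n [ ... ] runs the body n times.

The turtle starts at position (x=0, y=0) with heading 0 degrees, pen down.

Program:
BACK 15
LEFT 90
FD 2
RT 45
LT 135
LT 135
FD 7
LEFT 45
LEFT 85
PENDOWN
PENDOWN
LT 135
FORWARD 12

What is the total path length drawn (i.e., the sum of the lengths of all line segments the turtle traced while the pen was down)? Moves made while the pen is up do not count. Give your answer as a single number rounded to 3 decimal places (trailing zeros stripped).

Answer: 36

Derivation:
Executing turtle program step by step:
Start: pos=(0,0), heading=0, pen down
BK 15: (0,0) -> (-15,0) [heading=0, draw]
LT 90: heading 0 -> 90
FD 2: (-15,0) -> (-15,2) [heading=90, draw]
RT 45: heading 90 -> 45
LT 135: heading 45 -> 180
LT 135: heading 180 -> 315
FD 7: (-15,2) -> (-10.05,-2.95) [heading=315, draw]
LT 45: heading 315 -> 0
LT 85: heading 0 -> 85
PD: pen down
PD: pen down
LT 135: heading 85 -> 220
FD 12: (-10.05,-2.95) -> (-19.243,-10.663) [heading=220, draw]
Final: pos=(-19.243,-10.663), heading=220, 4 segment(s) drawn

Segment lengths:
  seg 1: (0,0) -> (-15,0), length = 15
  seg 2: (-15,0) -> (-15,2), length = 2
  seg 3: (-15,2) -> (-10.05,-2.95), length = 7
  seg 4: (-10.05,-2.95) -> (-19.243,-10.663), length = 12
Total = 36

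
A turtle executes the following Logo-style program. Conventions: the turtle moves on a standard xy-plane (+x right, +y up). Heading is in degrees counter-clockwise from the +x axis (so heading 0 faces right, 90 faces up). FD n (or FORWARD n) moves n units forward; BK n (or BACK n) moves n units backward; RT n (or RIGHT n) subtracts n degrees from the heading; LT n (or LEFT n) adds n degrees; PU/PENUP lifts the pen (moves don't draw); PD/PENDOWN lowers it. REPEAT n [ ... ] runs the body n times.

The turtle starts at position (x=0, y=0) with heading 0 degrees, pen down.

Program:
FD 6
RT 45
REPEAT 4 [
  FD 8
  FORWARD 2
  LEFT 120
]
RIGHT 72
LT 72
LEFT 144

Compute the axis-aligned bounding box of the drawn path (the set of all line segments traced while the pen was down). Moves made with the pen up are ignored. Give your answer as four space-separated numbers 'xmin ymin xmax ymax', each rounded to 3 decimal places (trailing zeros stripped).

Answer: 0 -7.071 15.659 2.588

Derivation:
Executing turtle program step by step:
Start: pos=(0,0), heading=0, pen down
FD 6: (0,0) -> (6,0) [heading=0, draw]
RT 45: heading 0 -> 315
REPEAT 4 [
  -- iteration 1/4 --
  FD 8: (6,0) -> (11.657,-5.657) [heading=315, draw]
  FD 2: (11.657,-5.657) -> (13.071,-7.071) [heading=315, draw]
  LT 120: heading 315 -> 75
  -- iteration 2/4 --
  FD 8: (13.071,-7.071) -> (15.142,0.656) [heading=75, draw]
  FD 2: (15.142,0.656) -> (15.659,2.588) [heading=75, draw]
  LT 120: heading 75 -> 195
  -- iteration 3/4 --
  FD 8: (15.659,2.588) -> (7.932,0.518) [heading=195, draw]
  FD 2: (7.932,0.518) -> (6,0) [heading=195, draw]
  LT 120: heading 195 -> 315
  -- iteration 4/4 --
  FD 8: (6,0) -> (11.657,-5.657) [heading=315, draw]
  FD 2: (11.657,-5.657) -> (13.071,-7.071) [heading=315, draw]
  LT 120: heading 315 -> 75
]
RT 72: heading 75 -> 3
LT 72: heading 3 -> 75
LT 144: heading 75 -> 219
Final: pos=(13.071,-7.071), heading=219, 9 segment(s) drawn

Segment endpoints: x in {0, 6, 7.932, 11.657, 13.071, 13.071, 15.142, 15.659}, y in {-7.071, -7.071, -5.657, -5.657, 0, 0, 0.518, 0.656, 2.588}
xmin=0, ymin=-7.071, xmax=15.659, ymax=2.588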